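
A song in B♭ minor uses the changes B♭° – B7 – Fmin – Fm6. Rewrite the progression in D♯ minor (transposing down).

D#° D##7 A#min A#m6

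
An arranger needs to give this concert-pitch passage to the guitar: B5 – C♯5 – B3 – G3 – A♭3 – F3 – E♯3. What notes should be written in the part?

B6 C#6 B4 G4 Ab4 F4 E#4

Written C4 sounds as C3 on the guitar, so concert pitches are written a perfect octave up.
B5 → B6
C#5 → C#6
B3 → B4
G3 → G4
Ab3 → Ab4
F3 → F4
E#3 → E#4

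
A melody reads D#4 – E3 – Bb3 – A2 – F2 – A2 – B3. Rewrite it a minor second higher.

E4 F3 Cb4 Bb2 Gb2 Bb2 C4

D#4 becomes E4
E3 becomes F3
Bb3 becomes Cb4
A2 becomes Bb2
F2 becomes Gb2
A2 becomes Bb2
B3 becomes C4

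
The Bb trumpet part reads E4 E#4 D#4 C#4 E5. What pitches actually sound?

D4 D#4 C#4 B3 D5

The Bb trumpet sounds a major second below written, so transpose each written note down a major second.
E4 gives D4
E#4 gives D#4
D#4 gives C#4
C#4 gives B3
E5 gives D5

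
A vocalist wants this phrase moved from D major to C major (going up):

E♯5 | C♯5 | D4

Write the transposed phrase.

From D up to C is a minor seventh; apply that to each pitch.
E#5 becomes D#6
C#5 becomes B5
D4 becomes C5

D#6 B5 C5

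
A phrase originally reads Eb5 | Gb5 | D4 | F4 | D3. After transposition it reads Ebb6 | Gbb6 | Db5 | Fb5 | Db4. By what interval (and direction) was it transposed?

Take the first pair: Eb5 → Ebb6. E to E spans 8 letter names, so the interval is some kind of octave.
Eb5 to Ebb6 is 11 semitones, which makes it a diminished octave; the second version is higher, so the direction is up.
Checking another pair — D3 → Db4 — gives the same interval.

up a diminished octave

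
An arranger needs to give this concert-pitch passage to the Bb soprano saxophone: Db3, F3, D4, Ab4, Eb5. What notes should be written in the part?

The Bb soprano saxophone sounds a major second below written, so the written part must be a major second above concert — transpose each note up.
Db3 becomes Eb3
F3 becomes G3
D4 becomes E4
Ab4 becomes Bb4
Eb5 becomes F5

Eb3 G3 E4 Bb4 F5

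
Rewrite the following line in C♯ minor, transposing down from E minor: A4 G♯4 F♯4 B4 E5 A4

F#4 E#4 D#4 G#4 C#5 F#4

E minor to C♯ minor down is a minor third, so every note moves down by that interval.
A4 gives F#4
G#4 gives E#4
F#4 gives D#4
B4 gives G#4
E5 gives C#5
A4 gives F#4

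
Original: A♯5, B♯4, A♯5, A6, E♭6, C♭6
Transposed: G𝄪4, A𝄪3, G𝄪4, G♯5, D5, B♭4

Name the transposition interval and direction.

down a minor ninth

Take the first pair: A#5 → G##4. A to G spans 9 letter names, so the interval is some kind of ninth.
G##4 to A#5 is 13 semitones, which makes it a minor ninth; the second version is lower, so the direction is down.
Checking another pair — Cb6 → Bb4 — gives the same interval.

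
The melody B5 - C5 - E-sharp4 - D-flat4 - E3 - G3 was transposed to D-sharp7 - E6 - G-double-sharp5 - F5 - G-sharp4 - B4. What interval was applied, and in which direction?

From B5 to D#7 is 10 letter names — a tenth of some quality.
B5 to D#7 is 16 semitones, which makes it a major tenth; the second version is higher, so the direction is up.
Checking another pair — G3 → B4 — gives the same interval.

up a major tenth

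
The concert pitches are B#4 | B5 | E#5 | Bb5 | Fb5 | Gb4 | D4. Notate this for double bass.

B#5 B6 E#6 Bb6 Fb6 Gb5 D5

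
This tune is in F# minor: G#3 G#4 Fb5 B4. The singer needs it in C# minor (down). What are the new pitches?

D#3 D#4 Cb5 F#4

F# minor to C# minor down is a perfect fourth, so every note moves down by that interval.
G#3 to D#3
G#4 to D#4
Fb5 to Cb5
B4 to F#4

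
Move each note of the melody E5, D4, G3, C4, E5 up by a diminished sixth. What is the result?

Cb6 Bbb4 Ebb4 Abb4 Cb6

E5: a sixth up reaches C, and 7 semitones makes it Cb6.
D4 up a diminished sixth is Bbb4.
G3: a sixth up reaches E, and 7 semitones makes it Ebb4.
C4 up a diminished sixth is Abb4.
E5: a sixth up reaches C, and 7 semitones makes it Cb6.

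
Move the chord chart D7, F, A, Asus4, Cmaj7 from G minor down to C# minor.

G minor down to C# minor is a diminished fifth; each chord root moves by that interval while the quality stays the same.
D7: root D down a diminished fifth → G#, giving G#7.
F: root F down a diminished fifth → B, giving B.
A: root A down a diminished fifth → D#, giving D#.
Asus4: root A down a diminished fifth → D#, giving D#sus4.
Cmaj7: root C down a diminished fifth → F#, giving F#maj7.

G#7 B D# D#sus4 F#maj7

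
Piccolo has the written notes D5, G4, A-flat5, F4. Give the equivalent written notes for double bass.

D7 G6 Ab7 F6

First find concert pitch: the piccolo sounds a perfect octave above written, so D5 G4 A-flat5 F4 sounds D6 G5 Ab6 F5.
Then write for double bass: it sounds a perfect octave below written, so the part must be a perfect octave above concert.
D6 → D7
G5 → G6
Ab6 → Ab7
F5 → F6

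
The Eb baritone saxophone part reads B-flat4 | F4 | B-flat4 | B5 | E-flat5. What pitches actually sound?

The Eb baritone saxophone sounds a major thirteenth below written, so transpose each written note down a major thirteenth.
Bb4 becomes Db3
F4 becomes Ab2
Bb4 becomes Db3
B5 becomes D4
Eb5 becomes Gb3

Db3 Ab2 Db3 D4 Gb3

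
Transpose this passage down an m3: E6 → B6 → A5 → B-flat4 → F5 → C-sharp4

C#6 G#6 F#5 G4 D5 A#3

E6: a third down reaches C, and 3 semitones makes it C#6.
B6 down a minor third is G#6.
A5 down a minor third is F#5.
Bb4 down a minor third is G4.
F5 down a minor third is D5.
C#4 down a minor third is A#3.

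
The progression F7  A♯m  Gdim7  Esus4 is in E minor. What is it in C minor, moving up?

E minor up to C minor is a minor sixth; each chord root moves by that interval while the quality stays the same.
F7: root F up a minor sixth → Db, giving Db7.
A♯m: root A♯ up a minor sixth → F#, giving F#m.
Gdim7: root G up a minor sixth → Eb, giving Ebdim7.
Esus4: root E up a minor sixth → C, giving Csus4.

Db7 F#m Ebdim7 Csus4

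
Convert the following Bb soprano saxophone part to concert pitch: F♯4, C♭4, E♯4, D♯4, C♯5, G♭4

The Bb soprano saxophone sounds a major second below written, so transpose each written note down a major second.
F#4 to E4
Cb4 to Bbb3
E#4 to D#4
D#4 to C#4
C#5 to B4
Gb4 to Fb4

E4 Bbb3 D#4 C#4 B4 Fb4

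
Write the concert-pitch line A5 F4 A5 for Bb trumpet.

Written C4 sounds as Bb3 on the Bb trumpet, so concert pitches are written a major second up.
A5 -> B5
F4 -> G4
A5 -> B5

B5 G4 B5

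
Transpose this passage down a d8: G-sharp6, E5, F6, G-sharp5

G#6: an octave down reaches G, and 11 semitones makes it G##5.
E5 down a diminished octave is E#4.
A diminished octave down from F6 gives F#5.
G#5: an octave down reaches G, and 11 semitones makes it G##4.

G##5 E#4 F#5 G##4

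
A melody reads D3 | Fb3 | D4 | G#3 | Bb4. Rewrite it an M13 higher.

B4 Db5 B5 E#5 G6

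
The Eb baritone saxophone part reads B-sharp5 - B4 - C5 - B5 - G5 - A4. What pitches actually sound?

D#4 D3 Eb3 D4 Bb3 C3

Written C4 on the Eb baritone saxophone sounds as Eb2, a major thirteenth lower; apply that shift to every note.
B#5 becomes D#4
B4 becomes D3
C5 becomes Eb3
B5 becomes D4
G5 becomes Bb3
A4 becomes C3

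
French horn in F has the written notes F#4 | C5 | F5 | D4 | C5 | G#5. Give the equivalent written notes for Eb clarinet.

G#3 D4 G4 E3 D4 A#4

First find concert pitch: the French horn in F sounds a perfect fifth below written, so F#4 C5 F5 D4 C5 G#5 sounds B3 F4 Bb4 G3 F4 C#5.
Then write for Eb clarinet: it sounds a minor third above written, so the part must be a minor third below concert.
B3 → G#3
F4 → D4
Bb4 → G4
G3 → E3
F4 → D4
C#5 → A#4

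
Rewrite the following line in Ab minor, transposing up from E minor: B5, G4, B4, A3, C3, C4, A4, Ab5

E minor to Ab minor up is a diminished fourth, so every note moves up by that interval.
B5 gives Eb6
G4 gives Cb5
B4 gives Eb5
A3 gives Db4
C3 gives Fb3
C4 gives Fb4
A4 gives Db5
Ab5 gives Dbb6

Eb6 Cb5 Eb5 Db4 Fb3 Fb4 Db5 Dbb6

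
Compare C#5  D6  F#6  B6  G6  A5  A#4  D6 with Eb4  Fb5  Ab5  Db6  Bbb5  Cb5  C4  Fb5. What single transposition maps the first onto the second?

down an augmented sixth

Take the first pair: C#5 → Eb4. C to E spans 6 letter names, so the interval is some kind of sixth.
Eb4 to C#5 is 10 semitones, which makes it an augmented sixth; the second version is lower, so the direction is down.
Checking another pair — D6 → Fb5 — gives the same interval.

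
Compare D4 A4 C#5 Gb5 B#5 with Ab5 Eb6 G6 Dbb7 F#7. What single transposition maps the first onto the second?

Take the first pair: D4 → Ab5. D to A spans 12 letter names, so the interval is some kind of twelfth.
D4 to Ab5 is 18 semitones, which makes it a diminished twelfth; the second version is higher, so the direction is up.
Checking another pair — B#5 → F#7 — gives the same interval.

up a diminished twelfth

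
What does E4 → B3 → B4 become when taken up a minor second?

E4: a second up reaches F, and 1 semitone makes it F4.
B3 up a minor second is C4.
B4 up a minor second is C5.

F4 C4 C5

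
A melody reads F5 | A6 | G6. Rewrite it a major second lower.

Eb5 G6 F6

A major second down from F5 gives Eb5.
A6 down a major second is G6.
A major second down from G6 gives F6.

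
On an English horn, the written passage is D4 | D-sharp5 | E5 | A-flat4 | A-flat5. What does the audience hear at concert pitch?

G3 G#4 A4 Db4 Db5

Written C4 on the English horn sounds as F3, a perfect fifth lower; apply that shift to every note.
D4 -> G3
D#5 -> G#4
E5 -> A4
Ab4 -> Db4
Ab5 -> Db5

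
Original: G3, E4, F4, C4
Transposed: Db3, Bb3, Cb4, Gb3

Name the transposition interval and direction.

down an augmented fourth

From G3 to Db3 is 4 letter names — a fourth of some quality.
Db3 to G3 is 6 semitones, which makes it an augmented fourth; the second version is lower, so the direction is down.
Checking another pair — C4 → Gb3 — gives the same interval.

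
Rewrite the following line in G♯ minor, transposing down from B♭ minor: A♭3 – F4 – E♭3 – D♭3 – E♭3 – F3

F#3 D#4 C#3 B2 C#3 D#3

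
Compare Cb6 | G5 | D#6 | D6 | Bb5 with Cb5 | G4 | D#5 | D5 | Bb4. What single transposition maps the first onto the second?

down a perfect octave

Take the first pair: Cb6 → Cb5. C to C spans 8 letter names, so the interval is some kind of octave.
Cb5 to Cb6 is 12 semitones, which makes it a perfect octave; the second version is lower, so the direction is down.
Checking another pair — Bb5 → Bb4 — gives the same interval.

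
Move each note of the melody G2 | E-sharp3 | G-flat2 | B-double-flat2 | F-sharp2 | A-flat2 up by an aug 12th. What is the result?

D#4 B##4 D4 F4 C##4 E4

G2 → D#4
E#3 → B##4
Gb2 → D4
Bbb2 → F4
F#2 → C##4
Ab2 → E4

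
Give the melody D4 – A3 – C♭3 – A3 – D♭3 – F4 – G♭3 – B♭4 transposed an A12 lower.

D4 becomes Gb2
A3 becomes Db2
Cb3 becomes Fbb1
A3 becomes Db2
Db3 becomes Gbb1
F4 becomes Bbb2
Gb3 becomes Cbb2
Bb4 becomes Ebb3

Gb2 Db2 Fbb1 Db2 Gbb1 Bbb2 Cbb2 Ebb3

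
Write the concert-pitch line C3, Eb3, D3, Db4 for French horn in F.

G3 Bb3 A3 Ab4

Written C4 sounds as F3 on the French horn in F, so concert pitches are written a perfect fifth up.
C3 to G3
Eb3 to Bb3
D3 to A3
Db4 to Ab4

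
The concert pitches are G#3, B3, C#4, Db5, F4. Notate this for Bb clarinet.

Written C4 sounds as Bb3 on the Bb clarinet, so concert pitches are written a major second up.
G#3 gives A#3
B3 gives C#4
C#4 gives D#4
Db5 gives Eb5
F4 gives G4

A#3 C#4 D#4 Eb5 G4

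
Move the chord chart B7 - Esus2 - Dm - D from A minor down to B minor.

A minor down to B minor is a minor seventh; each chord root moves by that interval while the quality stays the same.
B7: root B down a minor seventh → C#, giving C#7.
Esus2: root E down a minor seventh → F#, giving F#sus2.
Dm: root D down a minor seventh → E, giving Em.
D: root D down a minor seventh → E, giving E.

C#7 F#sus2 Em E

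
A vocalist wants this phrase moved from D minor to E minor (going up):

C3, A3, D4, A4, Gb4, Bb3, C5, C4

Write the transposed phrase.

D3 B3 E4 B4 Ab4 C4 D5 D4

D minor to E minor up is a major second, so every note moves up by that interval.
C3 → D3
A3 → B3
D4 → E4
A4 → B4
Gb4 → Ab4
Bb3 → C4
C5 → D5
C4 → D4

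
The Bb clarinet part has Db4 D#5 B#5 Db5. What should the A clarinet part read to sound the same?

Ebb4 E5 C#6 Ebb5

First find concert pitch: the Bb clarinet sounds a major second below written, so Db4 D#5 B#5 Db5 sounds Cb4 C#5 A#5 Cb5.
Then write for A clarinet: it sounds a minor third below written, so the part must be a minor third above concert.
Cb4 → Ebb4
C#5 → E5
A#5 → C#6
Cb5 → Ebb5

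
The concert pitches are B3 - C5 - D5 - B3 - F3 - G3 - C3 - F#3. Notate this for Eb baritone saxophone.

G#5 A6 B6 G#5 D5 E5 A4 D#5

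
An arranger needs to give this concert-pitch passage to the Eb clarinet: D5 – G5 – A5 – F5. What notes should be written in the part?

B4 E5 F#5 D5

The Eb clarinet sounds a minor third above written, so the written part must be a minor third below concert — transpose each note down.
D5 becomes B4
G5 becomes E5
A5 becomes F#5
F5 becomes D5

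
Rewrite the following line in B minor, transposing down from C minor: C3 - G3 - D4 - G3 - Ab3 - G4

B2 F#3 C#4 F#3 G3 F#4

From C down to B is a minor second; apply that to each pitch.
C3 -> B2
G3 -> F#3
D4 -> C#4
G3 -> F#3
Ab3 -> G3
G4 -> F#4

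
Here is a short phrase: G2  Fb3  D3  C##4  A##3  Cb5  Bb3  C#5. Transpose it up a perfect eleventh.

C4 Bbb4 G4 F##5 D##5 Fb6 Eb5 F#6

A perfect eleventh up from G2 gives C4.
Fb3 up a perfect eleventh is Bbb4.
A perfect eleventh up from D3 gives G4.
C##4 up a perfect eleventh is F##5.
A##3 up a perfect eleventh is D##5.
Cb5 up a perfect eleventh is Fb6.
A perfect eleventh up from Bb3 gives Eb5.
C#5: an eleventh up reaches F, and 17 semitones makes it F#6.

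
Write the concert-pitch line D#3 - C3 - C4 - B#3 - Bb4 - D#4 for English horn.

Written C4 sounds as F3 on the English horn, so concert pitches are written a perfect fifth up.
D#3 becomes A#3
C3 becomes G3
C4 becomes G4
B#3 becomes F##4
Bb4 becomes F5
D#4 becomes A#4

A#3 G3 G4 F##4 F5 A#4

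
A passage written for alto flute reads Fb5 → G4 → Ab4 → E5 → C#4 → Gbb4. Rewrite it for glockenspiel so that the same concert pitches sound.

Cb3 D2 Eb2 B2 G#1 Dbb2

First find concert pitch: the alto flute sounds a perfect fourth below written, so Fb5 G4 Ab4 E5 C#4 Gbb4 sounds Cb5 D4 Eb4 B4 G#3 Dbb4.
Then write for glockenspiel: it sounds a perfect fifteenth above written, so the part must be a perfect fifteenth below concert.
Cb5 → Cb3
D4 → D2
Eb4 → Eb2
B4 → B2
G#3 → G#1
Dbb4 → Dbb2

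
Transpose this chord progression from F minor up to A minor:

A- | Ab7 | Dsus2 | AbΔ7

F minor up to A minor is a major third; each chord root moves by that interval while the quality stays the same.
A-: root A up a major third → C#, giving C#-.
Ab7: root Ab up a major third → C, giving C7.
Dsus2: root D up a major third → F#, giving F#sus2.
AbΔ7: root Ab up a major third → C, giving CΔ7.

C#- C7 F#sus2 CΔ7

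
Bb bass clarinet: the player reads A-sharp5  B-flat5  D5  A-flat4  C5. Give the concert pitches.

G#4 Ab4 C4 Gb3 Bb3

The Bb bass clarinet sounds a major ninth below written, so transpose each written note down a major ninth.
A#5 → G#4
Bb5 → Ab4
D5 → C4
Ab4 → Gb3
C5 → Bb3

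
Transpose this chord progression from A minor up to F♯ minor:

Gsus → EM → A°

Esus C#M F#°

A minor up to F♯ minor is a major sixth; each chord root moves by that interval while the quality stays the same.
Gsus: root G up a major sixth → E, giving Esus.
EM: root E up a major sixth → C#, giving C#M.
A°: root A up a major sixth → F#, giving F#°.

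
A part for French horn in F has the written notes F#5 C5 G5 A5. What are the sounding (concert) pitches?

Written C4 on the French horn in F sounds as F3, a perfect fifth lower; apply that shift to every note.
F#5 gives B4
C5 gives F4
G5 gives C5
A5 gives D5

B4 F4 C5 D5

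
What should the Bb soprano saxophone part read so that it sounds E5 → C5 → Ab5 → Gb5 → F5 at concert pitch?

F#5 D5 Bb5 Ab5 G5

The Bb soprano saxophone sounds a major second below written, so the written part must be a major second above concert — transpose each note up.
E5 gives F#5
C5 gives D5
Ab5 gives Bb5
Gb5 gives Ab5
F5 gives G5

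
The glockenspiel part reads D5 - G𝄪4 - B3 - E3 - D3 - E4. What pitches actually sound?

Written C4 on the glockenspiel sounds as C6, a perfect fifteenth higher; apply that shift to every note.
D5 → D7
G##4 → G##6
B3 → B5
E3 → E5
D3 → D5
E4 → E6

D7 G##6 B5 E5 D5 E6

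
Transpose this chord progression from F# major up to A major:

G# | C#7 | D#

B E7 F#

F# major up to A major is a minor third; each chord root moves by that interval while the quality stays the same.
G#: root G# up a minor third → B, giving B.
C#7: root C# up a minor third → E, giving E7.
D#: root D# up a minor third → F#, giving F#.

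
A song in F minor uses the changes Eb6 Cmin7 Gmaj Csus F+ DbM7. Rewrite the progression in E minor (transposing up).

D6 Bmin7 F#maj Bsus E+ CM7

F minor up to E minor is a major seventh; each chord root moves by that interval while the quality stays the same.
Eb6: root Eb up a major seventh → D, giving D6.
Cmin7: root C up a major seventh → B, giving Bmin7.
Gmaj: root G up a major seventh → F#, giving F#maj.
Csus: root C up a major seventh → B, giving Bsus.
F+: root F up a major seventh → E, giving E+.
DbM7: root Db up a major seventh → C, giving CM7.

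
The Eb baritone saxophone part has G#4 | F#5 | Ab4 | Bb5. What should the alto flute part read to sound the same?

First find concert pitch: the Eb baritone saxophone sounds a major thirteenth below written, so G#4 F#5 Ab4 Bb5 sounds B2 A3 Cb3 Db4.
Then write for alto flute: it sounds a perfect fourth below written, so the part must be a perfect fourth above concert.
B2 → E3
A3 → D4
Cb3 → Fb3
Db4 → Gb4

E3 D4 Fb3 Gb4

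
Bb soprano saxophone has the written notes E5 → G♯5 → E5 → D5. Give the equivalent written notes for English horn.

A5 C#6 A5 G5

First find concert pitch: the Bb soprano saxophone sounds a major second below written, so E5 G♯5 E5 D5 sounds D5 F#5 D5 C5.
Then write for English horn: it sounds a perfect fifth below written, so the part must be a perfect fifth above concert.
D5 → A5
F#5 → C#6
D5 → A5
C5 → G5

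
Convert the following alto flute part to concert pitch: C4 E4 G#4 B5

G3 B3 D#4 F#5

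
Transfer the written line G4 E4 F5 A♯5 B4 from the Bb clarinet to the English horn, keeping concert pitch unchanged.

First find concert pitch: the Bb clarinet sounds a major second below written, so G4 E4 F5 A♯5 B4 sounds F4 D4 Eb5 G#5 A4.
Then write for English horn: it sounds a perfect fifth below written, so the part must be a perfect fifth above concert.
F4 → C5
D4 → A4
Eb5 → Bb5
G#5 → D#6
A4 → E5

C5 A4 Bb5 D#6 E5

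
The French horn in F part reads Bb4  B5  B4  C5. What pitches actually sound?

Eb4 E5 E4 F4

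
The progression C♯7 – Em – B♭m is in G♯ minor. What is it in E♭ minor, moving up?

Ab7 Cbm Gbbm

G♯ minor up to E♭ minor is a diminished sixth; each chord root moves by that interval while the quality stays the same.
C♯7: root C♯ up a diminished sixth → Ab, giving Ab7.
Em: root E up a diminished sixth → Cb, giving Cbm.
B♭m: root B♭ up a diminished sixth → Gbb, giving Gbbm.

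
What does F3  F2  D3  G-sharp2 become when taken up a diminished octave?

F3 up a diminished octave is Fb4.
A diminished octave up from F2 gives Fb3.
D3 up a diminished octave is Db4.
G#2: an octave up reaches G, and 11 semitones makes it G3.

Fb4 Fb3 Db4 G3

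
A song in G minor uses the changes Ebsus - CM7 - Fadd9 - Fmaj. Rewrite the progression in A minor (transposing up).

G minor up to A minor is a major second; each chord root moves by that interval while the quality stays the same.
Ebsus: root Eb up a major second → F, giving Fsus.
CM7: root C up a major second → D, giving DM7.
Fadd9: root F up a major second → G, giving Gadd9.
Fmaj: root F up a major second → G, giving Gmaj.

Fsus DM7 Gadd9 Gmaj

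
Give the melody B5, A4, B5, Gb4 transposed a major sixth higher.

G#6 F#5 G#6 Eb5

B5 gives G#6
A4 gives F#5
B5 gives G#6
Gb4 gives Eb5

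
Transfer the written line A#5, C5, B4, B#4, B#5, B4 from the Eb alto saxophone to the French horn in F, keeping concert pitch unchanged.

G#5 Bb4 A4 A#4 A#5 A4

First find concert pitch: the Eb alto saxophone sounds a major sixth below written, so A#5 C5 B4 B#4 B#5 B4 sounds C#5 Eb4 D4 D#4 D#5 D4.
Then write for French horn in F: it sounds a perfect fifth below written, so the part must be a perfect fifth above concert.
C#5 → G#5
Eb4 → Bb4
D4 → A4
D#4 → A#4
D#5 → A#5
D4 → A4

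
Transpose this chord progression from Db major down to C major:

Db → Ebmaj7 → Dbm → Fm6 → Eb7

C Dmaj7 Cm Em6 D7

Db major down to C major is a minor second; each chord root moves by that interval while the quality stays the same.
Db: root Db down a minor second → C, giving C.
Ebmaj7: root Eb down a minor second → D, giving Dmaj7.
Dbm: root Db down a minor second → C, giving Cm.
Fm6: root F down a minor second → E, giving Em6.
Eb7: root Eb down a minor second → D, giving D7.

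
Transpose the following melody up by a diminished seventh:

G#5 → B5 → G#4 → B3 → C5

F6 Ab6 F5 Ab4 Bbb5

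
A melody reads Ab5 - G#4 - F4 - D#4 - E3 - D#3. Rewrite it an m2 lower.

Ab5 gives G5
G#4 gives F##4
F4 gives E4
D#4 gives C##4
E3 gives D#3
D#3 gives C##3

G5 F##4 E4 C##4 D#3 C##3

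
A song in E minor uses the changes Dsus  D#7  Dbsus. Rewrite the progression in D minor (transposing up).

Csus C#7 Cbsus

E minor up to D minor is a minor seventh; each chord root moves by that interval while the quality stays the same.
Dsus: root D up a minor seventh → C, giving Csus.
D#7: root D# up a minor seventh → C#, giving C#7.
Dbsus: root Db up a minor seventh → Cb, giving Cbsus.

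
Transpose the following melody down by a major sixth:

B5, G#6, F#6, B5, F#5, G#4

B5: a sixth down reaches D, and 9 semitones makes it D5.
G#6 down a major sixth is B5.
F#6 down a major sixth is A5.
A major sixth down from B5 gives D5.
F#5: a sixth down reaches A, and 9 semitones makes it A4.
A major sixth down from G#4 gives B3.

D5 B5 A5 D5 A4 B3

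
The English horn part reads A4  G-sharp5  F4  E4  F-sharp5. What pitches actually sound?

D4 C#5 Bb3 A3 B4

The English horn sounds a perfect fifth below written, so transpose each written note down a perfect fifth.
A4 becomes D4
G#5 becomes C#5
F4 becomes Bb3
E4 becomes A3
F#5 becomes B4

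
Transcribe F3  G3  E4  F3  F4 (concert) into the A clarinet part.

Ab3 Bb3 G4 Ab3 Ab4

Written C4 sounds as A3 on the A clarinet, so concert pitches are written a minor third up.
F3 -> Ab3
G3 -> Bb3
E4 -> G4
F3 -> Ab3
F4 -> Ab4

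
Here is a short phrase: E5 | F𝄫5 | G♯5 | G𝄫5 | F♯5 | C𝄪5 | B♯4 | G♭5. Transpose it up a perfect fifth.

B5 Cbb6 D#6 Dbb6 C#6 G##5 F##5 Db6

E5 -> B5
Fbb5 -> Cbb6
G#5 -> D#6
Gbb5 -> Dbb6
F#5 -> C#6
C##5 -> G##5
B#4 -> F##5
Gb5 -> Db6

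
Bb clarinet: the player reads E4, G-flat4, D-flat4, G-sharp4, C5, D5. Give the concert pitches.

D4 Fb4 Cb4 F#4 Bb4 C5

The Bb clarinet sounds a major second below written, so transpose each written note down a major second.
E4 to D4
Gb4 to Fb4
Db4 to Cb4
G#4 to F#4
C5 to Bb4
D5 to C5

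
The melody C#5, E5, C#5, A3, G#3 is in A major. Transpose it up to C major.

E5 G5 E5 C4 B3

From A up to C is a minor third; apply that to each pitch.
C#5 -> E5
E5 -> G5
C#5 -> E5
A3 -> C4
G#3 -> B3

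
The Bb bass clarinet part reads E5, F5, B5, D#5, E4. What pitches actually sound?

D4 Eb4 A4 C#4 D3

Written C4 on the Bb bass clarinet sounds as Bb2, a major ninth lower; apply that shift to every note.
E5 → D4
F5 → Eb4
B5 → A4
D#5 → C#4
E4 → D3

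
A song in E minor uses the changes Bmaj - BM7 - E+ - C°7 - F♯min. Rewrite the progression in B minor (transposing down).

E minor down to B minor is a perfect fourth; each chord root moves by that interval while the quality stays the same.
Bmaj: root B down a perfect fourth → F#, giving F#maj.
BM7: root B down a perfect fourth → F#, giving F#M7.
E+: root E down a perfect fourth → B, giving B+.
C°7: root C down a perfect fourth → G, giving G°7.
F♯min: root F♯ down a perfect fourth → C#, giving C#min.

F#maj F#M7 B+ G°7 C#min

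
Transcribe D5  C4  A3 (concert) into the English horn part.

A5 G4 E4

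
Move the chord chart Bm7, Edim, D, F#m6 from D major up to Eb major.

Cm7 Fdim Eb Gm6

D major up to Eb major is a minor second; each chord root moves by that interval while the quality stays the same.
Bm7: root B up a minor second → C, giving Cm7.
Edim: root E up a minor second → F, giving Fdim.
D: root D up a minor second → Eb, giving Eb.
F#m6: root F# up a minor second → G, giving Gm6.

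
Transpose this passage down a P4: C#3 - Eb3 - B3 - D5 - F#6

G#2 Bb2 F#3 A4 C#6

A perfect fourth down from C#3 gives G#2.
Eb3 down a perfect fourth is Bb2.
B3 down a perfect fourth is F#3.
A perfect fourth down from D5 gives A4.
A perfect fourth down from F#6 gives C#6.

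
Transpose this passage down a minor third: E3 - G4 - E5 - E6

E3: a third down reaches C, and 3 semitones makes it C#3.
G4 down a minor third is E4.
E5: a third down reaches C, and 3 semitones makes it C#5.
E6 down a minor third is C#6.

C#3 E4 C#5 C#6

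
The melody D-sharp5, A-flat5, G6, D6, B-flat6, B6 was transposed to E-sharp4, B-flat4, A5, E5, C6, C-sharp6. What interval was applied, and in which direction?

down a minor seventh

Take the first pair: D#5 → E#4. D to E spans 7 letter names, so the interval is some kind of seventh.
E#4 to D#5 is 10 semitones, which makes it a minor seventh; the second version is lower, so the direction is down.
Checking another pair — B6 → C#6 — gives the same interval.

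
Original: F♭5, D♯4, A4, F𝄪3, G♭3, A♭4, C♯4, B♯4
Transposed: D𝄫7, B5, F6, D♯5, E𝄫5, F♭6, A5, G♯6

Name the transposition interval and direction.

Take the first pair: Fb5 → Dbb7. F to D spans 13 letter names, so the interval is some kind of thirteenth.
Fb5 to Dbb7 is 20 semitones, which makes it a minor thirteenth; the second version is higher, so the direction is up.
Checking another pair — B#4 → G#6 — gives the same interval.

up a minor thirteenth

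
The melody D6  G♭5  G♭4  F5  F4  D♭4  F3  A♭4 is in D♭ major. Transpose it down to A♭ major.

A5 Db5 Db4 C5 C4 Ab3 C3 Eb4

From D♭ down to A♭ is a perfect fourth; apply that to each pitch.
D6 to A5
Gb5 to Db5
Gb4 to Db4
F5 to C5
F4 to C4
Db4 to Ab3
F3 to C3
Ab4 to Eb4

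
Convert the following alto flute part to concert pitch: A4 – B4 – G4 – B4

E4 F#4 D4 F#4

Written C4 on the alto flute sounds as G3, a perfect fourth lower; apply that shift to every note.
A4 -> E4
B4 -> F#4
G4 -> D4
B4 -> F#4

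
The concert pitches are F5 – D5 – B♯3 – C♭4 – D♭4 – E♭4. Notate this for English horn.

C6 A5 F##4 Gb4 Ab4 Bb4

Written C4 sounds as F3 on the English horn, so concert pitches are written a perfect fifth up.
F5 -> C6
D5 -> A5
B#3 -> F##4
Cb4 -> Gb4
Db4 -> Ab4
Eb4 -> Bb4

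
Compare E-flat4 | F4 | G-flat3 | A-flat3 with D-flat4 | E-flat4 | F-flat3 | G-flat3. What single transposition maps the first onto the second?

down a major second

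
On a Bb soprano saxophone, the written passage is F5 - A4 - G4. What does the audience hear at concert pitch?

The Bb soprano saxophone sounds a major second below written, so transpose each written note down a major second.
F5 → Eb5
A4 → G4
G4 → F4

Eb5 G4 F4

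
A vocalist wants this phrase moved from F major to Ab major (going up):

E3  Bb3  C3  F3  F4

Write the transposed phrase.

From F up to Ab is a minor third; apply that to each pitch.
E3 -> G3
Bb3 -> Db4
C3 -> Eb3
F3 -> Ab3
F4 -> Ab4

G3 Db4 Eb3 Ab3 Ab4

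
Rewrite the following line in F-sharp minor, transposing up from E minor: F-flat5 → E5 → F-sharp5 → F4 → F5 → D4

Gb5 F#5 G#5 G4 G5 E4

From E up to F-sharp is a major second; apply that to each pitch.
Fb5 becomes Gb5
E5 becomes F#5
F#5 becomes G#5
F4 becomes G4
F5 becomes G5
D4 becomes E4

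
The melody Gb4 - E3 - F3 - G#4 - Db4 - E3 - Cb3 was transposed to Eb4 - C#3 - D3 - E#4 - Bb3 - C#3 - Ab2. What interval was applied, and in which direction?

From Gb4 to Eb4 is 3 letter names — a third of some quality.
Eb4 to Gb4 is 3 semitones, which makes it a minor third; the second version is lower, so the direction is down.
Checking another pair — Cb3 → Ab2 — gives the same interval.

down a minor third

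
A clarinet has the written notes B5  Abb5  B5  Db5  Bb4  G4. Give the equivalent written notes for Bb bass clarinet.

A#6 Gb6 A#6 C6 A5 F#5

First find concert pitch: the A clarinet sounds a minor third below written, so B5 Abb5 B5 Db5 Bb4 G4 sounds G#5 Fb5 G#5 Bb4 G4 E4.
Then write for Bb bass clarinet: it sounds a major ninth below written, so the part must be a major ninth above concert.
G#5 → A#6
Fb5 → Gb6
G#5 → A#6
Bb4 → C6
G4 → A5
E4 → F#5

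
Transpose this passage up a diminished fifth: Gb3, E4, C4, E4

Gb3: a fifth up reaches D, and 6 semitones makes it Dbb4.
E4: a fifth up reaches B, and 6 semitones makes it Bb4.
A diminished fifth up from C4 gives Gb4.
A diminished fifth up from E4 gives Bb4.

Dbb4 Bb4 Gb4 Bb4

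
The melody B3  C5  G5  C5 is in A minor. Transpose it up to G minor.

A4 Bb5 F6 Bb5

A minor to G minor up is a minor seventh, so every note moves up by that interval.
B3 to A4
C5 to Bb5
G5 to F6
C5 to Bb5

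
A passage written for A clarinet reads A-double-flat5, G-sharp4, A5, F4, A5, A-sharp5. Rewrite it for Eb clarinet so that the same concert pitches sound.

First find concert pitch: the A clarinet sounds a minor third below written, so A-double-flat5 G-sharp4 A5 F4 A5 A-sharp5 sounds Fb5 E#4 F#5 D4 F#5 F##5.
Then write for Eb clarinet: it sounds a minor third above written, so the part must be a minor third below concert.
Fb5 → Db5
E#4 → C##4
F#5 → D#5
D4 → B3
F#5 → D#5
F##5 → D##5

Db5 C##4 D#5 B3 D#5 D##5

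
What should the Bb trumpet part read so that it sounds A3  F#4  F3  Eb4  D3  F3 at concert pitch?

B3 G#4 G3 F4 E3 G3

The Bb trumpet sounds a major second below written, so the written part must be a major second above concert — transpose each note up.
A3 gives B3
F#4 gives G#4
F3 gives G3
Eb4 gives F4
D3 gives E3
F3 gives G3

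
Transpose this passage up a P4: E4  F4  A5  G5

A4 Bb4 D6 C6

E4 to A4
F4 to Bb4
A5 to D6
G5 to C6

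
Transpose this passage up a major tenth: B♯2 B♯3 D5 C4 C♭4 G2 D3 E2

D##4 D##5 F#6 E5 Eb5 B3 F#4 G#3

B#2 -> D##4
B#3 -> D##5
D5 -> F#6
C4 -> E5
Cb4 -> Eb5
G2 -> B3
D3 -> F#4
E2 -> G#3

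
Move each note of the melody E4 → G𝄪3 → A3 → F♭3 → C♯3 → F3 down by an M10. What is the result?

C3 E#2 F2 Dbb2 A1 Db2

E4 down a major tenth is C3.
G##3 down a major tenth is E#2.
A major tenth down from A3 gives F2.
A major tenth down from Fb3 gives Dbb2.
C#3: a tenth down reaches A, and 16 semitones makes it A1.
A major tenth down from F3 gives Db2.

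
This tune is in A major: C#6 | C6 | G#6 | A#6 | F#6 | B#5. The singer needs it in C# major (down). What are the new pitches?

From A down to C# is a minor sixth; apply that to each pitch.
C#6 → E#5
C6 → E5
G#6 → B#5
A#6 → C##6
F#6 → A#5
B#5 → D##5

E#5 E5 B#5 C##6 A#5 D##5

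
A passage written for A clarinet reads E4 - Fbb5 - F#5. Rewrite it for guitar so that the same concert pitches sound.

First find concert pitch: the A clarinet sounds a minor third below written, so E4 Fbb5 F#5 sounds C#4 Dbb5 D#5.
Then write for guitar: it sounds a perfect octave below written, so the part must be a perfect octave above concert.
C#4 → C#5
Dbb5 → Dbb6
D#5 → D#6

C#5 Dbb6 D#6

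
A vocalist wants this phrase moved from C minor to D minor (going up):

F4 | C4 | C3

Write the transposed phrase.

G4 D4 D3

From C up to D is a major second; apply that to each pitch.
F4 → G4
C4 → D4
C3 → D3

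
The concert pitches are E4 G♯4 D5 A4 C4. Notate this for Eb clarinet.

C#4 E#4 B4 F#4 A3

The Eb clarinet sounds a minor third above written, so the written part must be a minor third below concert — transpose each note down.
E4 to C#4
G#4 to E#4
D5 to B4
A4 to F#4
C4 to A3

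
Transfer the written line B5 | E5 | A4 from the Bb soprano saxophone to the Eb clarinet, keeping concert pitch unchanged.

F#5 B4 E4

First find concert pitch: the Bb soprano saxophone sounds a major second below written, so B5 E5 A4 sounds A5 D5 G4.
Then write for Eb clarinet: it sounds a minor third above written, so the part must be a minor third below concert.
A5 → F#5
D5 → B4
G4 → E4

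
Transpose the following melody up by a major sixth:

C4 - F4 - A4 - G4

C4 → A4
F4 → D5
A4 → F#5
G4 → E5

A4 D5 F#5 E5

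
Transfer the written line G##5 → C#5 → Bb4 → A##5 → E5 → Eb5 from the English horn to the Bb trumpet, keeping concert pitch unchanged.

First find concert pitch: the English horn sounds a perfect fifth below written, so G##5 C#5 Bb4 A##5 E5 Eb5 sounds C##5 F#4 Eb4 D##5 A4 Ab4.
Then write for Bb trumpet: it sounds a major second below written, so the part must be a major second above concert.
C##5 → D##5
F#4 → G#4
Eb4 → F4
D##5 → E##5
A4 → B4
Ab4 → Bb4

D##5 G#4 F4 E##5 B4 Bb4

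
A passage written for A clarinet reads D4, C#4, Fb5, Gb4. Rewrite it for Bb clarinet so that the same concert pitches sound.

First find concert pitch: the A clarinet sounds a minor third below written, so D4 C#4 Fb5 Gb4 sounds B3 A#3 Db5 Eb4.
Then write for Bb clarinet: it sounds a major second below written, so the part must be a major second above concert.
B3 → C#4
A#3 → B#3
Db5 → Eb5
Eb4 → F4

C#4 B#3 Eb5 F4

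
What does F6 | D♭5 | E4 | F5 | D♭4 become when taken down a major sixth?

Ab5 Fb4 G3 Ab4 Fb3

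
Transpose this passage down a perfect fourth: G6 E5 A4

D6 B4 E4

A perfect fourth down from G6 gives D6.
A perfect fourth down from E5 gives B4.
A perfect fourth down from A4 gives E4.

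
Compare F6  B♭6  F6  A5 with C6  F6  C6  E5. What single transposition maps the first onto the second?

down a perfect fourth

Take the first pair: F6 → C6. F to C spans 4 letter names, so the interval is some kind of fourth.
C6 to F6 is 5 semitones, which makes it a perfect fourth; the second version is lower, so the direction is down.
Checking another pair — A5 → E5 — gives the same interval.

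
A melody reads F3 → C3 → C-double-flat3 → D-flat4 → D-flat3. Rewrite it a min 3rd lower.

D3 A2 Abb2 Bb3 Bb2

F3 -> D3
C3 -> A2
Cbb3 -> Abb2
Db4 -> Bb3
Db3 -> Bb2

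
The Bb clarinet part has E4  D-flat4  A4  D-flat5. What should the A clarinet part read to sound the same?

First find concert pitch: the Bb clarinet sounds a major second below written, so E4 D-flat4 A4 D-flat5 sounds D4 Cb4 G4 Cb5.
Then write for A clarinet: it sounds a minor third below written, so the part must be a minor third above concert.
D4 → F4
Cb4 → Ebb4
G4 → Bb4
Cb5 → Ebb5

F4 Ebb4 Bb4 Ebb5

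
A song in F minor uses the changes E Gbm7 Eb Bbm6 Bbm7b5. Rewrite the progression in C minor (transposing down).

F minor down to C minor is a perfect fourth; each chord root moves by that interval while the quality stays the same.
E: root E down a perfect fourth → B, giving B.
Gbm7: root Gb down a perfect fourth → Db, giving Dbm7.
Eb: root Eb down a perfect fourth → Bb, giving Bb.
Bbm6: root Bb down a perfect fourth → F, giving Fm6.
Bbm7b5: root Bb down a perfect fourth → F, giving Fm7b5.

B Dbm7 Bb Fm6 Fm7b5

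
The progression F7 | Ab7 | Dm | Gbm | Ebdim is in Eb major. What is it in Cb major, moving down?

Db7 Fb7 Bbm Ebbm Cbdim

Eb major down to Cb major is a major third; each chord root moves by that interval while the quality stays the same.
F7: root F down a major third → Db, giving Db7.
Ab7: root Ab down a major third → Fb, giving Fb7.
Dm: root D down a major third → Bb, giving Bbm.
Gbm: root Gb down a major third → Ebb, giving Ebbm.
Ebdim: root Eb down a major third → Cb, giving Cbdim.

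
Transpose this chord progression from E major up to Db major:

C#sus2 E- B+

E major up to Db major is a diminished seventh; each chord root moves by that interval while the quality stays the same.
C#sus2: root C# up a diminished seventh → Bb, giving Bbsus2.
E-: root E up a diminished seventh → Db, giving Db-.
B+: root B up a diminished seventh → Ab, giving Ab+.

Bbsus2 Db- Ab+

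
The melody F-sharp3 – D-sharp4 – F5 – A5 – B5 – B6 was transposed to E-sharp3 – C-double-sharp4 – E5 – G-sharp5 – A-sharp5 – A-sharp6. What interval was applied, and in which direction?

down a minor second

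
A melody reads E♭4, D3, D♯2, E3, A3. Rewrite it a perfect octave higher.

Eb4 becomes Eb5
D3 becomes D4
D#2 becomes D#3
E3 becomes E4
A3 becomes A4

Eb5 D4 D#3 E4 A4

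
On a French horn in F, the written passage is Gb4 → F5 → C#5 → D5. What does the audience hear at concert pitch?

Written C4 on the French horn in F sounds as F3, a perfect fifth lower; apply that shift to every note.
Gb4 gives Cb4
F5 gives Bb4
C#5 gives F#4
D5 gives G4

Cb4 Bb4 F#4 G4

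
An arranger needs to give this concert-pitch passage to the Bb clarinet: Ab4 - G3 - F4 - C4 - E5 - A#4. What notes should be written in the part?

Bb4 A3 G4 D4 F#5 B#4

Written C4 sounds as Bb3 on the Bb clarinet, so concert pitches are written a major second up.
Ab4 → Bb4
G3 → A3
F4 → G4
C4 → D4
E5 → F#5
A#4 → B#4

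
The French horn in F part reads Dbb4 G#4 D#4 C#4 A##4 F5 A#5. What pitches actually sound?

The French horn in F sounds a perfect fifth below written, so transpose each written note down a perfect fifth.
Dbb4 gives Gbb3
G#4 gives C#4
D#4 gives G#3
C#4 gives F#3
A##4 gives D##4
F5 gives Bb4
A#5 gives D#5

Gbb3 C#4 G#3 F#3 D##4 Bb4 D#5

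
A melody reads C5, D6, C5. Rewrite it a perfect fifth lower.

C5 to F4
D6 to G5
C5 to F4

F4 G5 F4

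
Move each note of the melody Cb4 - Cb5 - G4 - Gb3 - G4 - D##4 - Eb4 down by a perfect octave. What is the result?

Cb3 Cb4 G3 Gb2 G3 D##3 Eb3

Cb4 becomes Cb3
Cb5 becomes Cb4
G4 becomes G3
Gb3 becomes Gb2
G4 becomes G3
D##4 becomes D##3
Eb4 becomes Eb3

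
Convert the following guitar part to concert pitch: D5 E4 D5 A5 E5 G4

D4 E3 D4 A4 E4 G3

The guitar sounds a perfect octave below written, so transpose each written note down a perfect octave.
D5 to D4
E4 to E3
D5 to D4
A5 to A4
E5 to E4
G4 to G3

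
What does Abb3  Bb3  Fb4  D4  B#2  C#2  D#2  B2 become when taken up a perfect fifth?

Ebb4 F4 Cb5 A4 F##3 G#2 A#2 F#3

Abb3 up a perfect fifth is Ebb4.
Bb3: a fifth up reaches F, and 7 semitones makes it F4.
Fb4: a fifth up reaches C, and 7 semitones makes it Cb5.
D4: a fifth up reaches A, and 7 semitones makes it A4.
B#2 up a perfect fifth is F##3.
C#2: a fifth up reaches G, and 7 semitones makes it G#2.
A perfect fifth up from D#2 gives A#2.
B2 up a perfect fifth is F#3.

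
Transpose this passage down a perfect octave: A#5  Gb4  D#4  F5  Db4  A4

A#4 Gb3 D#3 F4 Db3 A3

A#5: an octave down reaches A, and 12 semitones makes it A#4.
A perfect octave down from Gb4 gives Gb3.
D#4: an octave down reaches D, and 12 semitones makes it D#3.
A perfect octave down from F5 gives F4.
Db4 down a perfect octave is Db3.
A perfect octave down from A4 gives A3.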